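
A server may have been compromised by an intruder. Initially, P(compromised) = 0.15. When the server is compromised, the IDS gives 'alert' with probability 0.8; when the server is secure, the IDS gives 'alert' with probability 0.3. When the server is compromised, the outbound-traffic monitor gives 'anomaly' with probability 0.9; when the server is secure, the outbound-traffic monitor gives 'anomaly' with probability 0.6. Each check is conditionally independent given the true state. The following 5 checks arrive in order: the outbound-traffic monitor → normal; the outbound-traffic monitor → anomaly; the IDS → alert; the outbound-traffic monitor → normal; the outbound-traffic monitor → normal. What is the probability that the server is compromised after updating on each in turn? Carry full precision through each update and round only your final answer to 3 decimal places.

0.011

After the outbound-traffic monitor='normal': P(compromised) = 0.1·0.1500 / (0.1·0.1500 + 0.4·0.8500) ≈ 0.0423
After the outbound-traffic monitor='anomaly': P(compromised) = 0.9·0.0423 / (0.9·0.0423 + 0.6·0.9577) ≈ 0.0621
After the IDS='alert': P(compromised) = 0.8·0.0621 / (0.8·0.0621 + 0.3·0.9379) ≈ 0.1500
After the outbound-traffic monitor='normal': P(compromised) = 0.1·0.1500 / (0.1·0.1500 + 0.4·0.8500) ≈ 0.0423
After the outbound-traffic monitor='normal': P(compromised) = 0.1·0.0423 / (0.1·0.0423 + 0.4·0.9577) ≈ 0.0109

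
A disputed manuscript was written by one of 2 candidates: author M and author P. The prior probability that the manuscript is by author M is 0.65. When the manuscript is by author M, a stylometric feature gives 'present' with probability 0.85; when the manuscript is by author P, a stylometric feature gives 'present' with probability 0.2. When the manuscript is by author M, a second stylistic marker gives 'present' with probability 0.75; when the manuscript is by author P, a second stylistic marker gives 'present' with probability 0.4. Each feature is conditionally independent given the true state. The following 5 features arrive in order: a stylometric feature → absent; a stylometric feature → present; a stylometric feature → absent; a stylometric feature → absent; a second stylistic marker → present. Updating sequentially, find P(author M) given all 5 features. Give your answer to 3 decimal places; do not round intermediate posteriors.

0.089

After a stylometric feature='absent': P(author M) = 0.15·0.6500 / (0.15·0.6500 + 0.8·0.3500) ≈ 0.2583
After a stylometric feature='present': P(author M) = 0.85·0.2583 / (0.85·0.2583 + 0.2·0.7417) ≈ 0.5968
After a stylometric feature='absent': P(author M) = 0.15·0.5968 / (0.15·0.5968 + 0.8·0.4032) ≈ 0.2172
After a stylometric feature='absent': P(author M) = 0.15·0.2172 / (0.15·0.2172 + 0.8·0.7828) ≈ 0.0495
After a second stylistic marker='present': P(author M) = 0.75·0.0495 / (0.75·0.0495 + 0.4·0.9505) ≈ 0.0889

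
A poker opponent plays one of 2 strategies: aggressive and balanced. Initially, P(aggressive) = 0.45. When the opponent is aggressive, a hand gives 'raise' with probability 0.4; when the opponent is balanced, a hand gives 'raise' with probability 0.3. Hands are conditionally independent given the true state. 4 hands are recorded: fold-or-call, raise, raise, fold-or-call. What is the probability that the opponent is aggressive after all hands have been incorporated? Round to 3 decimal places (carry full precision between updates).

0.517

After 'fold-or-call': P(aggressive) = 0.6·0.4500 / (0.6·0.4500 + 0.7·0.5500) ≈ 0.4122
After 'raise': P(aggressive) = 0.4·0.4122 / (0.4·0.4122 + 0.3·0.5878) ≈ 0.4832
After 'raise': P(aggressive) = 0.4·0.4832 / (0.4·0.4832 + 0.3·0.5168) ≈ 0.5549
After 'fold-or-call': P(aggressive) = 0.6·0.5549 / (0.6·0.5549 + 0.7·0.4451) ≈ 0.5166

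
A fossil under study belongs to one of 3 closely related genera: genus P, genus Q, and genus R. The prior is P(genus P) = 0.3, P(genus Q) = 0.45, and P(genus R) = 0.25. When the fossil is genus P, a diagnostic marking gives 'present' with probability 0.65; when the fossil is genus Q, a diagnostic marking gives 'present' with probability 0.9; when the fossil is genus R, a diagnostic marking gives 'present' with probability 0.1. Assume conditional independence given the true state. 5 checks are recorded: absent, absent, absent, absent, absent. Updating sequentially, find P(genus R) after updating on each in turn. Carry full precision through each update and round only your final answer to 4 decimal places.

After 'absent': normaliser = 0.35·0.3000 + 0.1·0.4500 + 0.9·0.2500; P(genus P) ≈ 0.2800, P(genus Q) ≈ 0.1200, P(genus R) ≈ 0.6000
After 'absent': normaliser = 0.35·0.2800 + 0.1·0.1200 + 0.9·0.6000; P(genus P) ≈ 0.1508, P(genus Q) ≈ 0.0185, P(genus R) ≈ 0.8308
After 'absent': normaliser = 0.35·0.1508 + 0.1·0.0185 + 0.9·0.8308; P(genus P) ≈ 0.0658, P(genus Q) ≈ 0.0023, P(genus R) ≈ 0.9319
After 'absent': normaliser = 0.35·0.0658 + 0.1·0.0023 + 0.9·0.9319; P(genus P) ≈ 0.0267, P(genus Q) ≈ 0.0003, P(genus R) ≈ 0.9730
After 'absent': normaliser = 0.35·0.0267 + 0.1·0.0003 + 0.9·0.9730; P(genus P) ≈ 0.0106, P(genus Q) ≈ 0.0000, P(genus R) ≈ 0.9894

0.9894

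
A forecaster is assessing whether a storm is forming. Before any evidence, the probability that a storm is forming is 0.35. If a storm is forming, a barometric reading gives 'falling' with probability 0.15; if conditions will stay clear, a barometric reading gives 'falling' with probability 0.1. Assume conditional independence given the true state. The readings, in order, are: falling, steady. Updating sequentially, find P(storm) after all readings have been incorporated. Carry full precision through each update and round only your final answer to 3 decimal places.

0.433

Each posterior becomes the prior for the next update.
After 'falling': P(storm) = 0.15·0.3500 / (0.15·0.3500 + 0.1·0.6500) ≈ 0.4468
After 'steady': P(storm) = 0.85·0.4468 / (0.85·0.4468 + 0.9·0.5532) ≈ 0.4327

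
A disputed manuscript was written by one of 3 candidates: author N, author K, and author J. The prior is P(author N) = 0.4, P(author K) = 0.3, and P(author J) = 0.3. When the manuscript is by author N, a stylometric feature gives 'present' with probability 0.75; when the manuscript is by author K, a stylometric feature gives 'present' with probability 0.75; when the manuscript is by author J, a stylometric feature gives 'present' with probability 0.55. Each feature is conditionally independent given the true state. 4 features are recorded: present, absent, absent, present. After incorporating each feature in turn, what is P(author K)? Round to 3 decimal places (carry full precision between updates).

0.245

Apply Bayes' rule sequentially, carrying P(author K) forward.
After 'present': normaliser = 0.75·0.4000 + 0.75·0.3000 + 0.55·0.3000; P(author N) ≈ 0.4348, P(author K) ≈ 0.3261, P(author J) ≈ 0.2391
After 'absent': normaliser = 0.25·0.4348 + 0.25·0.3261 + 0.45·0.2391; P(author N) ≈ 0.3650, P(author K) ≈ 0.2737, P(author J) ≈ 0.3613
After 'absent': normaliser = 0.25·0.3650 + 0.25·0.2737 + 0.45·0.3613; P(author N) ≈ 0.2831, P(author K) ≈ 0.2123, P(author J) ≈ 0.5045
After 'present': normaliser = 0.75·0.2831 + 0.75·0.2123 + 0.55·0.5045; P(author N) ≈ 0.3271, P(author K) ≈ 0.2454, P(author J) ≈ 0.4275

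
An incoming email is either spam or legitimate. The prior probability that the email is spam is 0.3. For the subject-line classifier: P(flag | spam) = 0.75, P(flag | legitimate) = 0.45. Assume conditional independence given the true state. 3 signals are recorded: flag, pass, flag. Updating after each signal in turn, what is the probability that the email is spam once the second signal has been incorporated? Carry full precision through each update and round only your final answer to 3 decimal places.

0.245

After 'flag': P(spam) = 0.75·0.3000 / (0.75·0.3000 + 0.45·0.7000) ≈ 0.4167
After 'pass': P(spam) = 0.25·0.4167 / (0.25·0.4167 + 0.55·0.5833) ≈ 0.2451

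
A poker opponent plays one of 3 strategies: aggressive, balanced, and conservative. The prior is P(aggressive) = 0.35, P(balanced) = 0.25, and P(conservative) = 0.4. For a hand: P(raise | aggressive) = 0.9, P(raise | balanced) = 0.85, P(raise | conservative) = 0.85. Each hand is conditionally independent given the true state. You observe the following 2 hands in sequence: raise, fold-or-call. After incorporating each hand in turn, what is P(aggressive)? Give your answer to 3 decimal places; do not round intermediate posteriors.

0.275

After 'raise': normaliser = 0.9·0.3500 + 0.85·0.2500 + 0.85·0.4000; P(aggressive) ≈ 0.3631, P(balanced) ≈ 0.2450, P(conservative) ≈ 0.3919
After 'fold-or-call': normaliser = 0.1·0.3631 + 0.15·0.2450 + 0.15·0.3919; P(aggressive) ≈ 0.2754, P(balanced) ≈ 0.2787, P(conservative) ≈ 0.4459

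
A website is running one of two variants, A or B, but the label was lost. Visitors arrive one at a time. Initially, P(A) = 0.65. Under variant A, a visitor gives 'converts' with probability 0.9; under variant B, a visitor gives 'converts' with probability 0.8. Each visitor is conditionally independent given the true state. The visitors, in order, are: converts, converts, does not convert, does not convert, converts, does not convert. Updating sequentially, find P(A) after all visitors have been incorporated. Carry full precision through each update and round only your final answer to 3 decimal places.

After 'converts': P(A) = 0.9·0.6500 / (0.9·0.6500 + 0.8·0.3500) ≈ 0.6763
After 'converts': P(A) = 0.9·0.6763 / (0.9·0.6763 + 0.8·0.3237) ≈ 0.7015
After 'does not convert': P(A) = 0.1·0.7015 / (0.1·0.7015 + 0.2·0.2985) ≈ 0.5403
After 'does not convert': P(A) = 0.1·0.5403 / (0.1·0.5403 + 0.2·0.4597) ≈ 0.3701
After 'converts': P(A) = 0.9·0.3701 / (0.9·0.3701 + 0.8·0.6299) ≈ 0.3980
After 'does not convert': P(A) = 0.1·0.3980 / (0.1·0.3980 + 0.2·0.6020) ≈ 0.2484

0.248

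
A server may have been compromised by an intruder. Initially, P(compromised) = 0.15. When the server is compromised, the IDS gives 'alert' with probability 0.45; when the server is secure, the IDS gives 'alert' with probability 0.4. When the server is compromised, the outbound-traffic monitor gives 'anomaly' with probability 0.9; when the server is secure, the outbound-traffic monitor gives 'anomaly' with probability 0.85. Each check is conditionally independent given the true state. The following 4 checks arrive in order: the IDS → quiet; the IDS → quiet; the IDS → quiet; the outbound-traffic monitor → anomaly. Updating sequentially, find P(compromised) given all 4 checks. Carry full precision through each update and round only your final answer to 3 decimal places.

After the IDS='quiet': P(compromised) = 0.55·0.1500 / (0.55·0.1500 + 0.6·0.8500) ≈ 0.1392
After the IDS='quiet': P(compromised) = 0.55·0.1392 / (0.55·0.1392 + 0.6·0.8608) ≈ 0.1291
After the IDS='quiet': P(compromised) = 0.55·0.1291 / (0.55·0.1291 + 0.6·0.8709) ≈ 0.1197
After the outbound-traffic monitor='anomaly': P(compromised) = 0.9·0.1197 / (0.9·0.1197 + 0.85·0.8803) ≈ 0.1258

0.126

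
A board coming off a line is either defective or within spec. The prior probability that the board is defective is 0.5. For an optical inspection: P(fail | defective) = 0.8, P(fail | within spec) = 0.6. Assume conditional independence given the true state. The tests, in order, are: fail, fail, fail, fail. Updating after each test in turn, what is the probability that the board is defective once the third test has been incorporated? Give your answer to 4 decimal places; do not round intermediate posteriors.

0.7033

After 'fail': P(defective) = 0.8·0.5000 / (0.8·0.5000 + 0.6·0.5000) ≈ 0.5714
After 'fail': P(defective) = 0.8·0.5714 / (0.8·0.5714 + 0.6·0.4286) ≈ 0.6400
After 'fail': P(defective) = 0.8·0.6400 / (0.8·0.6400 + 0.6·0.3600) ≈ 0.7033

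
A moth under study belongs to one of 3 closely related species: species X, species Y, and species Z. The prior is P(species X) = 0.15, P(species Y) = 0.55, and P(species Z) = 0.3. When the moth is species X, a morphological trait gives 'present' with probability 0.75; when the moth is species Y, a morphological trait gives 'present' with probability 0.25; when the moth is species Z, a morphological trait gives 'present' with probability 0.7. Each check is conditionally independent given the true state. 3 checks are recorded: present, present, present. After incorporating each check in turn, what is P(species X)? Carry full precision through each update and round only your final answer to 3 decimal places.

Apply Bayes' rule sequentially, carrying P(species X) forward.
After 'present': normaliser = 0.75·0.1500 + 0.25·0.5500 + 0.7·0.3000; P(species X) ≈ 0.2446, P(species Y) ≈ 0.2989, P(species Z) ≈ 0.4565
After 'present': normaliser = 0.75·0.2446 + 0.25·0.2989 + 0.7·0.4565; P(species X) ≈ 0.3175, P(species Y) ≈ 0.1294, P(species Z) ≈ 0.5532
After 'present': normaliser = 0.75·0.3175 + 0.25·0.1294 + 0.7·0.5532; P(species X) ≈ 0.3621, P(species Y) ≈ 0.0492, P(species Z) ≈ 0.5888

0.362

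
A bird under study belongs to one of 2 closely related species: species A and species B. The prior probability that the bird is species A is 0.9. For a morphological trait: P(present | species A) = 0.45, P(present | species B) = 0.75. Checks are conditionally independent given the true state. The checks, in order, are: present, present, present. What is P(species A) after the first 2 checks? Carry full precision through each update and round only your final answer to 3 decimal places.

0.764

After 'present': P(species A) = 0.45·0.9000 / (0.45·0.9000 + 0.75·0.1000) ≈ 0.8438
After 'present': P(species A) = 0.45·0.8438 / (0.45·0.8438 + 0.75·0.1562) ≈ 0.7642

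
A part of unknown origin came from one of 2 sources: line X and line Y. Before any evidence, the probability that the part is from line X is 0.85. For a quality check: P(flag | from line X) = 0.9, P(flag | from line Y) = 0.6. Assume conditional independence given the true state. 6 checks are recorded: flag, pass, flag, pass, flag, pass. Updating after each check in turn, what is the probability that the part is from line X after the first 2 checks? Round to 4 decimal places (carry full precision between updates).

Apply Bayes' rule sequentially, carrying P(line X) forward.
After 'flag': P(line X) = 0.9·0.8500 / (0.9·0.8500 + 0.6·0.1500) ≈ 0.8947
After 'pass': P(line X) = 0.1·0.8947 / (0.1·0.8947 + 0.4·0.1053) ≈ 0.6800

0.6800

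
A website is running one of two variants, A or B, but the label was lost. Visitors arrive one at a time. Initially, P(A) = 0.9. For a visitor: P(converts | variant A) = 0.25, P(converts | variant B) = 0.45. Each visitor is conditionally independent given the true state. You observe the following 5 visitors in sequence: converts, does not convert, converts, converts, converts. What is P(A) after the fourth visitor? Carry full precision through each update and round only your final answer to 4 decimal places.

After 'converts': P(A) = 0.25·0.9000 / (0.25·0.9000 + 0.45·0.1000) ≈ 0.8333
After 'does not convert': P(A) = 0.75·0.8333 / (0.75·0.8333 + 0.55·0.1667) ≈ 0.8721
After 'converts': P(A) = 0.25·0.8721 / (0.25·0.8721 + 0.45·0.1279) ≈ 0.7911
After 'converts': P(A) = 0.25·0.7911 / (0.25·0.7911 + 0.45·0.2089) ≈ 0.6779

0.6779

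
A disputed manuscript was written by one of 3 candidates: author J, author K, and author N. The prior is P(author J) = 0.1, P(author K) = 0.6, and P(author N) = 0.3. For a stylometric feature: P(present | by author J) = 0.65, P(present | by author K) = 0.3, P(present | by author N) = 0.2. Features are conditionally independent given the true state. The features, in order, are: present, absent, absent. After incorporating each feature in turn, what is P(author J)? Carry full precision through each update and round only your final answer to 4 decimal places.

After 'present': normaliser = 0.65·0.1000 + 0.3·0.6000 + 0.2·0.3000; P(author J) ≈ 0.2131, P(author K) ≈ 0.5902, P(author N) ≈ 0.1967
After 'absent': normaliser = 0.35·0.2131 + 0.7·0.5902 + 0.8·0.1967; P(author J) ≈ 0.1156, P(author K) ≈ 0.6404, P(author N) ≈ 0.2440
After 'absent': normaliser = 0.35·0.1156 + 0.7·0.6404 + 0.8·0.2440; P(author J) ≈ 0.0592, P(author K) ≈ 0.6555, P(author N) ≈ 0.2854

0.0592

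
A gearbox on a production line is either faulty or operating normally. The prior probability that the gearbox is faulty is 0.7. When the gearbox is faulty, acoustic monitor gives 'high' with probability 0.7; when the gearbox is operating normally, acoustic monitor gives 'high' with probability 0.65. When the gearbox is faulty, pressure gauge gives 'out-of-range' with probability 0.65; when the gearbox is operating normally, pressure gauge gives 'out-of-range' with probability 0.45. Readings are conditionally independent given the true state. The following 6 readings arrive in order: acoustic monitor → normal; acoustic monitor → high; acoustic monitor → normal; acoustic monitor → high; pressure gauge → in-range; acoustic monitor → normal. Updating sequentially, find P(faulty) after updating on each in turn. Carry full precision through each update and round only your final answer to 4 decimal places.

After acoustic monitor='normal': P(faulty) = 0.3·0.7000 / (0.3·0.7000 + 0.35·0.3000) ≈ 0.6667
After acoustic monitor='high': P(faulty) = 0.7·0.6667 / (0.7·0.6667 + 0.65·0.3333) ≈ 0.6829
After acoustic monitor='normal': P(faulty) = 0.3·0.6829 / (0.3·0.6829 + 0.35·0.3171) ≈ 0.6486
After acoustic monitor='high': P(faulty) = 0.7·0.6486 / (0.7·0.6486 + 0.65·0.3514) ≈ 0.6653
After pressure gauge='in-range': P(faulty) = 0.35·0.6653 / (0.35·0.6653 + 0.55·0.3347) ≈ 0.5585
After acoustic monitor='normal': P(faulty) = 0.3·0.5585 / (0.3·0.5585 + 0.35·0.4415) ≈ 0.5203

0.5203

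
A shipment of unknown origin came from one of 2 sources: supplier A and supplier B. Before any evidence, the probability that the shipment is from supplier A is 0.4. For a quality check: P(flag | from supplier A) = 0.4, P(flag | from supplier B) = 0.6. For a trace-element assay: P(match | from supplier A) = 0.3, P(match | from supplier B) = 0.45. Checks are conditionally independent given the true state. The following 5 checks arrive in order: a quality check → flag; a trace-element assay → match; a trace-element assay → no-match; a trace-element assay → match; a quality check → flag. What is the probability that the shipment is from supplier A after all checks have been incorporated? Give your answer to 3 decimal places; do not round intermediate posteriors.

After a quality check='flag': P(supplier A) = 0.4·0.4000 / (0.4·0.4000 + 0.6·0.6000) ≈ 0.3077
After a trace-element assay='match': P(supplier A) = 0.3·0.3077 / (0.3·0.3077 + 0.45·0.6923) ≈ 0.2286
After a trace-element assay='no-match': P(supplier A) = 0.7·0.2286 / (0.7·0.2286 + 0.55·0.7714) ≈ 0.2738
After a trace-element assay='match': P(supplier A) = 0.3·0.2738 / (0.3·0.2738 + 0.45·0.7262) ≈ 0.2009
After a quality check='flag': P(supplier A) = 0.4·0.2009 / (0.4·0.2009 + 0.6·0.7991) ≈ 0.1435

0.144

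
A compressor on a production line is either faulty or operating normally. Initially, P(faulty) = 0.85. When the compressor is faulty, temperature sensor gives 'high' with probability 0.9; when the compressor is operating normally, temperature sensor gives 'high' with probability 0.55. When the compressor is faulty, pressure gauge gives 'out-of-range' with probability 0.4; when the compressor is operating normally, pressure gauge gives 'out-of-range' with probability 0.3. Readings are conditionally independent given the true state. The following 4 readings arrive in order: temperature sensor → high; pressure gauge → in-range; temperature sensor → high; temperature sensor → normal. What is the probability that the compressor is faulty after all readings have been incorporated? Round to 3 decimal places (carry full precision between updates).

Apply Bayes' rule sequentially, carrying P(faulty) forward.
After temperature sensor='high': P(faulty) = 0.9·0.8500 / (0.9·0.8500 + 0.55·0.1500) ≈ 0.9027
After pressure gauge='in-range': P(faulty) = 0.6·0.9027 / (0.6·0.9027 + 0.7·0.0973) ≈ 0.8882
After temperature sensor='high': P(faulty) = 0.9·0.8882 / (0.9·0.8882 + 0.55·0.1118) ≈ 0.9286
After temperature sensor='normal': P(faulty) = 0.1·0.9286 / (0.1·0.9286 + 0.45·0.0714) ≈ 0.7429

0.743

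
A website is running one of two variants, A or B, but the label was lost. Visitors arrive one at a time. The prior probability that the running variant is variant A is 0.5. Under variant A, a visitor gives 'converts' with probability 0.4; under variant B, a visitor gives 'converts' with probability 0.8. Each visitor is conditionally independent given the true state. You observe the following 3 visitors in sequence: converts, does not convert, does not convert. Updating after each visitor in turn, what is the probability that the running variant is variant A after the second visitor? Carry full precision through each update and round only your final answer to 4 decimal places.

After 'converts': P(A) = 0.4·0.5000 / (0.4·0.5000 + 0.8·0.5000) ≈ 0.3333
After 'does not convert': P(A) = 0.6·0.3333 / (0.6·0.3333 + 0.2·0.6667) ≈ 0.6000

0.6000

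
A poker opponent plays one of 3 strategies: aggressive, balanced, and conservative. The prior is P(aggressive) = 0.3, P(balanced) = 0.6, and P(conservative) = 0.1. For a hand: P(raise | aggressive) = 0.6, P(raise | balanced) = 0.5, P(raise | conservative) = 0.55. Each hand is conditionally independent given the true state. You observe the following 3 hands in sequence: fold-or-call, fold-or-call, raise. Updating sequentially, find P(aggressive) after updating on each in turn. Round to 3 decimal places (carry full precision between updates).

After 'fold-or-call': normaliser = 0.4·0.3000 + 0.5·0.6000 + 0.45·0.1000; P(aggressive) ≈ 0.2581, P(balanced) ≈ 0.6452, P(conservative) ≈ 0.0968
After 'fold-or-call': normaliser = 0.4·0.2581 + 0.5·0.6452 + 0.45·0.0968; P(aggressive) ≈ 0.2199, P(balanced) ≈ 0.6873, P(conservative) ≈ 0.0928
After 'raise': normaliser = 0.6·0.2199 + 0.5·0.6873 + 0.55·0.0928; P(aggressive) ≈ 0.2506, P(balanced) ≈ 0.6525, P(conservative) ≈ 0.0969

0.251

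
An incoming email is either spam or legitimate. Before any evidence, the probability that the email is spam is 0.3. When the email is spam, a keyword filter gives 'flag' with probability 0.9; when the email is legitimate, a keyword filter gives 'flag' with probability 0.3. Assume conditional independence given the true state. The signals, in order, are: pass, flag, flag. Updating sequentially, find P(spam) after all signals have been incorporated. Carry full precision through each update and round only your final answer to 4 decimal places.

Apply Bayes' rule sequentially, carrying P(spam) forward.
After 'pass': P(spam) = 0.1·0.3000 / (0.1·0.3000 + 0.7·0.7000) ≈ 0.0577
After 'flag': P(spam) = 0.9·0.0577 / (0.9·0.0577 + 0.3·0.9423) ≈ 0.1552
After 'flag': P(spam) = 0.9·0.1552 / (0.9·0.1552 + 0.3·0.8448) ≈ 0.3553

0.3553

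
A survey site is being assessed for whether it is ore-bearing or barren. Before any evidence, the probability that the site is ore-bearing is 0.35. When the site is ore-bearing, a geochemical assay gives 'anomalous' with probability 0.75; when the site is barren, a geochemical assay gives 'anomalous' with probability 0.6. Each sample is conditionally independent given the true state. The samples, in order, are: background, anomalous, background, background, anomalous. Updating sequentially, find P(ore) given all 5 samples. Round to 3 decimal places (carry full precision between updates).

0.170

After 'background': P(ore) = 0.25·0.3500 / (0.25·0.3500 + 0.4·0.6500) ≈ 0.2518
After 'anomalous': P(ore) = 0.75·0.2518 / (0.75·0.2518 + 0.6·0.7482) ≈ 0.2961
After 'background': P(ore) = 0.25·0.2961 / (0.25·0.2961 + 0.4·0.7039) ≈ 0.2082
After 'background': P(ore) = 0.25·0.2082 / (0.25·0.2082 + 0.4·0.7918) ≈ 0.1411
After 'anomalous': P(ore) = 0.75·0.1411 / (0.75·0.1411 + 0.6·0.8589) ≈ 0.1704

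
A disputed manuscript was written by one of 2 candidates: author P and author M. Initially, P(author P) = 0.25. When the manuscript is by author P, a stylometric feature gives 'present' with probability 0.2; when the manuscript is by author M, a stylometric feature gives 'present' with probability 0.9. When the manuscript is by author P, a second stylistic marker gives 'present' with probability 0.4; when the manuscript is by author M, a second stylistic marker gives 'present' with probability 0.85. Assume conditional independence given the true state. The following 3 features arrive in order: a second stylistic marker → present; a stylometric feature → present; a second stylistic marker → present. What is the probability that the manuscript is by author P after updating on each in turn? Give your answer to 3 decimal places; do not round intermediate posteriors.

0.016

After a second stylistic marker='present': P(author P) = 0.4·0.2500 / (0.4·0.2500 + 0.85·0.7500) ≈ 0.1356
After a stylometric feature='present': P(author P) = 0.2·0.1356 / (0.2·0.1356 + 0.9·0.8644) ≈ 0.0337
After a second stylistic marker='present': P(author P) = 0.4·0.0337 / (0.4·0.0337 + 0.85·0.9663) ≈ 0.0161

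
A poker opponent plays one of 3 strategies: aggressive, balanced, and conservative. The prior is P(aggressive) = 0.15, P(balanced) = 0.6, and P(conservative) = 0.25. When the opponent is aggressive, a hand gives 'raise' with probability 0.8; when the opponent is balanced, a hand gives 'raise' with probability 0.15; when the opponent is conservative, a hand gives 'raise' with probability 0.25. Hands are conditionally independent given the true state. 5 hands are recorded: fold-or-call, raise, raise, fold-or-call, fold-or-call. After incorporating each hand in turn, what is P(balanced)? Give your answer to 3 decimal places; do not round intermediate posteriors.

After 'fold-or-call': normaliser = 0.2·0.1500 + 0.85·0.6000 + 0.75·0.2500; P(aggressive) ≈ 0.0412, P(balanced) ≈ 0.7010, P(conservative) ≈ 0.2577
After 'raise': normaliser = 0.8·0.0412 + 0.15·0.7010 + 0.25·0.2577; P(aggressive) ≈ 0.1628, P(balanced) ≈ 0.5191, P(conservative) ≈ 0.3181
After 'raise': normaliser = 0.8·0.1628 + 0.15·0.5191 + 0.25·0.3181; P(aggressive) ≈ 0.4529, P(balanced) ≈ 0.2707, P(conservative) ≈ 0.2764
After 'fold-or-call': normaliser = 0.2·0.4529 + 0.85·0.2707 + 0.75·0.2764; P(aggressive) ≈ 0.1716, P(balanced) ≈ 0.4358, P(conservative) ≈ 0.3927
After 'fold-or-call': normaliser = 0.2·0.1716 + 0.85·0.4358 + 0.75·0.3927; P(aggressive) ≈ 0.0491, P(balanced) ≈ 0.5297, P(conservative) ≈ 0.4212

0.530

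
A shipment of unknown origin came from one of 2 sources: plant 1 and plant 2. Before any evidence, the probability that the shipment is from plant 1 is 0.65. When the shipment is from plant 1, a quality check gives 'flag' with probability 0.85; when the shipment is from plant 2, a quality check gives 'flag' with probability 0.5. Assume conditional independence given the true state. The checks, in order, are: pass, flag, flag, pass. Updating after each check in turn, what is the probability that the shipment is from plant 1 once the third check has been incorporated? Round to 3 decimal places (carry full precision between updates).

0.617

Each posterior becomes the prior for the next update.
After 'pass': P(plant 1) = 0.15·0.6500 / (0.15·0.6500 + 0.5·0.3500) ≈ 0.3578
After 'flag': P(plant 1) = 0.85·0.3578 / (0.85·0.3578 + 0.5·0.6422) ≈ 0.4864
After 'flag': P(plant 1) = 0.85·0.4864 / (0.85·0.4864 + 0.5·0.5136) ≈ 0.6169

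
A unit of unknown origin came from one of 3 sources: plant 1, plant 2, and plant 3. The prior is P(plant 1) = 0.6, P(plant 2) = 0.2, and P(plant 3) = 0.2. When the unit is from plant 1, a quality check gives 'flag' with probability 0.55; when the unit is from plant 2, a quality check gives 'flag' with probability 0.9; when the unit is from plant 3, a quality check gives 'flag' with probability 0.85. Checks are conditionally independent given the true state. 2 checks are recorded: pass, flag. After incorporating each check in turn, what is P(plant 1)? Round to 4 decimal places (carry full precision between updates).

0.7734

After 'pass': normaliser = 0.45·0.6000 + 0.1·0.2000 + 0.15·0.2000; P(plant 1) ≈ 0.8438, P(plant 2) ≈ 0.0625, P(plant 3) ≈ 0.0938
After 'flag': normaliser = 0.55·0.8438 + 0.9·0.0625 + 0.85·0.0938; P(plant 1) ≈ 0.7734, P(plant 2) ≈ 0.0938, P(plant 3) ≈ 0.1328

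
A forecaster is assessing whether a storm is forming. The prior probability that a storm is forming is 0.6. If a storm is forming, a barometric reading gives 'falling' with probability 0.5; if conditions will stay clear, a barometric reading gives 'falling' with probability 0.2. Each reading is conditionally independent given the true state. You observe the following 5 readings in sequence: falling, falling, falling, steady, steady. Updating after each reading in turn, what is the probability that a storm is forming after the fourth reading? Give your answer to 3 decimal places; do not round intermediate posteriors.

After 'falling': P(storm) = 0.5·0.6000 / (0.5·0.6000 + 0.2·0.4000) ≈ 0.7895
After 'falling': P(storm) = 0.5·0.7895 / (0.5·0.7895 + 0.2·0.2105) ≈ 0.9036
After 'falling': P(storm) = 0.5·0.9036 / (0.5·0.9036 + 0.2·0.0964) ≈ 0.9591
After 'steady': P(storm) = 0.5·0.9591 / (0.5·0.9591 + 0.8·0.0409) ≈ 0.9361

0.936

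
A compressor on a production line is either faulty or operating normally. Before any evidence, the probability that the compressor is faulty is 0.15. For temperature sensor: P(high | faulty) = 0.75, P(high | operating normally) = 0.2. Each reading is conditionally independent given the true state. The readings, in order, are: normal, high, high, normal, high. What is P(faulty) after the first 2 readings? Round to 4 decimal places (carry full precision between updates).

After 'normal': P(faulty) = 0.25·0.1500 / (0.25·0.1500 + 0.8·0.8500) ≈ 0.0523
After 'high': P(faulty) = 0.75·0.0523 / (0.75·0.0523 + 0.2·0.9477) ≈ 0.1714

0.1714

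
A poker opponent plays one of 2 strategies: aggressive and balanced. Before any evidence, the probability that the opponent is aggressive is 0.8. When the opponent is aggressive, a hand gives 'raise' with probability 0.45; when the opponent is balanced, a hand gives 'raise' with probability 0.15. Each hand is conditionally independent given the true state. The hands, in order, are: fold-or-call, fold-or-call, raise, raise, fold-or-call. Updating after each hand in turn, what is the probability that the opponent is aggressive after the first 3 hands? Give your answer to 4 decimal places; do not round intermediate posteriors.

After 'fold-or-call': P(aggressive) = 0.55·0.8000 / (0.55·0.8000 + 0.85·0.2000) ≈ 0.7213
After 'fold-or-call': P(aggressive) = 0.55·0.7213 / (0.55·0.7213 + 0.85·0.2787) ≈ 0.6261
After 'raise': P(aggressive) = 0.45·0.6261 / (0.45·0.6261 + 0.15·0.3739) ≈ 0.8340

0.8340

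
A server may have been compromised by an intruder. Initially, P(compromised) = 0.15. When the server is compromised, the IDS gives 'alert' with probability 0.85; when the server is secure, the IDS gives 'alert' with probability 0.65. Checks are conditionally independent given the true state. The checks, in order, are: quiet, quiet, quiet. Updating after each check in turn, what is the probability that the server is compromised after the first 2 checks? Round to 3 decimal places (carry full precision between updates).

Each posterior becomes the prior for the next update.
After 'quiet': P(compromised) = 0.15·0.1500 / (0.15·0.1500 + 0.35·0.8500) ≈ 0.0703
After 'quiet': P(compromised) = 0.15·0.0703 / (0.15·0.0703 + 0.35·0.9297) ≈ 0.0314

0.031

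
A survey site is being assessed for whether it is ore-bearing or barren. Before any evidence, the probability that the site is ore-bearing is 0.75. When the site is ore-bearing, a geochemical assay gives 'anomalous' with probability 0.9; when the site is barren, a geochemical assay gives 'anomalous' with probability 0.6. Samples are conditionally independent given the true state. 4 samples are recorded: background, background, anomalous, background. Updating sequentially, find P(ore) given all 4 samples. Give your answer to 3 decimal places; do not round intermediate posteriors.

0.066

After 'background': P(ore) = 0.1·0.7500 / (0.1·0.7500 + 0.4·0.2500) ≈ 0.4286
After 'background': P(ore) = 0.1·0.4286 / (0.1·0.4286 + 0.4·0.5714) ≈ 0.1579
After 'anomalous': P(ore) = 0.9·0.1579 / (0.9·0.1579 + 0.6·0.8421) ≈ 0.2195
After 'background': P(ore) = 0.1·0.2195 / (0.1·0.2195 + 0.4·0.7805) ≈ 0.0657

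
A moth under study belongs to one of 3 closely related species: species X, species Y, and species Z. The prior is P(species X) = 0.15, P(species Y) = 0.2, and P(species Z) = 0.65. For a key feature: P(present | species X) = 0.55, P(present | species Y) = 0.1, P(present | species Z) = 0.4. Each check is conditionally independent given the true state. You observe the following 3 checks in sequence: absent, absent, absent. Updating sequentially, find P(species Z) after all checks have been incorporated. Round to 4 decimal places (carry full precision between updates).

After 'absent': normaliser = 0.45·0.1500 + 0.9·0.2000 + 0.6·0.6500; P(species X) ≈ 0.1059, P(species Y) ≈ 0.2824, P(species Z) ≈ 0.6118
After 'absent': normaliser = 0.45·0.1059 + 0.9·0.2824 + 0.6·0.6118; P(species X) ≈ 0.0712, P(species Y) ≈ 0.3799, P(species Z) ≈ 0.5488
After 'absent': normaliser = 0.45·0.0712 + 0.9·0.3799 + 0.6·0.5488; P(species X) ≈ 0.0456, P(species Y) ≈ 0.4862, P(species Z) ≈ 0.4682

0.4682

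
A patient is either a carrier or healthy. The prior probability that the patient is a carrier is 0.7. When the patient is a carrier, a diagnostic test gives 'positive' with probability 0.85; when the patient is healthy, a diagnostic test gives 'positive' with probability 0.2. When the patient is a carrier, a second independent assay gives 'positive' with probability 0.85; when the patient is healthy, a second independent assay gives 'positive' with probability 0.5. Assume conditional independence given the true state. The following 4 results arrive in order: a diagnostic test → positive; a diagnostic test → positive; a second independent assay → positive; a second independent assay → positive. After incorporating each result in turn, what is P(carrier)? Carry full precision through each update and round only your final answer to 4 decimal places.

0.9919

After a diagnostic test='positive': P(carrier) = 0.85·0.7000 / (0.85·0.7000 + 0.2·0.3000) ≈ 0.9084
After a diagnostic test='positive': P(carrier) = 0.85·0.9084 / (0.85·0.9084 + 0.2·0.0916) ≈ 0.9768
After a second independent assay='positive': P(carrier) = 0.85·0.9768 / (0.85·0.9768 + 0.5·0.0232) ≈ 0.9862
After a second independent assay='positive': P(carrier) = 0.85·0.9862 / (0.85·0.9862 + 0.5·0.0138) ≈ 0.9919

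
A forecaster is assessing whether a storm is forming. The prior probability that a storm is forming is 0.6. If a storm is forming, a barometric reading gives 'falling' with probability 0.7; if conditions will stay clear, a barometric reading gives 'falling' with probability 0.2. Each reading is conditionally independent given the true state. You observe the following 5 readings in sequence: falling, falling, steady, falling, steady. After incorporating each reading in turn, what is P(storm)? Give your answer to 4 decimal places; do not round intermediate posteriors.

0.9004

After 'falling': P(storm) = 0.7·0.6000 / (0.7·0.6000 + 0.2·0.4000) ≈ 0.8400
After 'falling': P(storm) = 0.7·0.8400 / (0.7·0.8400 + 0.2·0.1600) ≈ 0.9484
After 'steady': P(storm) = 0.3·0.9484 / (0.3·0.9484 + 0.8·0.0516) ≈ 0.8733
After 'falling': P(storm) = 0.7·0.8733 / (0.7·0.8733 + 0.2·0.1267) ≈ 0.9602
After 'steady': P(storm) = 0.3·0.9602 / (0.3·0.9602 + 0.8·0.0398) ≈ 0.9004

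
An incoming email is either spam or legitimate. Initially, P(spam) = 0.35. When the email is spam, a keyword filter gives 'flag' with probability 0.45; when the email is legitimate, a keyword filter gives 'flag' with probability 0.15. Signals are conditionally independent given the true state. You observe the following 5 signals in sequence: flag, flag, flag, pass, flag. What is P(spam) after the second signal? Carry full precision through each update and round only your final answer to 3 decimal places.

0.829

After 'flag': P(spam) = 0.45·0.3500 / (0.45·0.3500 + 0.15·0.6500) ≈ 0.6176
After 'flag': P(spam) = 0.45·0.6176 / (0.45·0.6176 + 0.15·0.3824) ≈ 0.8289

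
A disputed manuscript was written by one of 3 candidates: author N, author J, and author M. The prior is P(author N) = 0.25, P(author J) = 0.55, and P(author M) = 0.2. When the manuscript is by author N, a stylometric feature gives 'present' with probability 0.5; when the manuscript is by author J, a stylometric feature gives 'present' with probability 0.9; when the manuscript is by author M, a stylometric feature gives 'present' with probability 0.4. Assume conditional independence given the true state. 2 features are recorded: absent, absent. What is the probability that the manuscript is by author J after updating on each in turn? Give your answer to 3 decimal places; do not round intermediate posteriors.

0.039

Each posterior becomes the prior for the next update.
After 'absent': normaliser = 0.5·0.2500 + 0.1·0.5500 + 0.6·0.2000; P(author N) ≈ 0.4167, P(author J) ≈ 0.1833, P(author M) ≈ 0.4000
After 'absent': normaliser = 0.5·0.4167 + 0.1·0.1833 + 0.6·0.4000; P(author N) ≈ 0.4464, P(author J) ≈ 0.0393, P(author M) ≈ 0.5143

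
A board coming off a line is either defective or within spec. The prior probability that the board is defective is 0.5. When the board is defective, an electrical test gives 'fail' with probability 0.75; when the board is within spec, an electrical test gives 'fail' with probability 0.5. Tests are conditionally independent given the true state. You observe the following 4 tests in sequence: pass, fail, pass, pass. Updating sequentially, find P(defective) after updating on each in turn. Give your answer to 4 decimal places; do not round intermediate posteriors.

After 'pass': P(defective) = 0.25·0.5000 / (0.25·0.5000 + 0.5·0.5000) ≈ 0.3333
After 'fail': P(defective) = 0.75·0.3333 / (0.75·0.3333 + 0.5·0.6667) ≈ 0.4286
After 'pass': P(defective) = 0.25·0.4286 / (0.25·0.4286 + 0.5·0.5714) ≈ 0.2727
After 'pass': P(defective) = 0.25·0.2727 / (0.25·0.2727 + 0.5·0.7273) ≈ 0.1579

0.1579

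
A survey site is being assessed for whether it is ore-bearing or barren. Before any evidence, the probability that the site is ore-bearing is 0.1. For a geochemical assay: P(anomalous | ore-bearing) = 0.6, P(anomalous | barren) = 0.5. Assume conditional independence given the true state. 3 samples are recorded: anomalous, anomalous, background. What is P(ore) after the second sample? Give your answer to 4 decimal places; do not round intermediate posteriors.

Apply Bayes' rule sequentially, carrying P(ore) forward.
After 'anomalous': P(ore) = 0.6·0.1000 / (0.6·0.1000 + 0.5·0.9000) ≈ 0.1176
After 'anomalous': P(ore) = 0.6·0.1176 / (0.6·0.1176 + 0.5·0.8824) ≈ 0.1379

0.1379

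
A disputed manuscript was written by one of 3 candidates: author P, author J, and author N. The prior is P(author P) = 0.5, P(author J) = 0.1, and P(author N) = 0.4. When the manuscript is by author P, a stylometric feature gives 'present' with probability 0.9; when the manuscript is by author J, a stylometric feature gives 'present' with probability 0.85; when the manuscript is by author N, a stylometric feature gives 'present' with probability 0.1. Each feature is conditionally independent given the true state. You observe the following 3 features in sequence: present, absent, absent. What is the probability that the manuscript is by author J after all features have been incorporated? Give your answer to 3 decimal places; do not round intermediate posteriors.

0.049

After 'present': normaliser = 0.9·0.5000 + 0.85·0.1000 + 0.1·0.4000; P(author P) ≈ 0.7826, P(author J) ≈ 0.1478, P(author N) ≈ 0.0696
After 'absent': normaliser = 0.1·0.7826 + 0.15·0.1478 + 0.9·0.0696; P(author P) ≈ 0.4800, P(author J) ≈ 0.1360, P(author N) ≈ 0.3840
After 'absent': normaliser = 0.1·0.4800 + 0.15·0.1360 + 0.9·0.3840; P(author P) ≈ 0.1159, P(author J) ≈ 0.0493, P(author N) ≈ 0.8348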